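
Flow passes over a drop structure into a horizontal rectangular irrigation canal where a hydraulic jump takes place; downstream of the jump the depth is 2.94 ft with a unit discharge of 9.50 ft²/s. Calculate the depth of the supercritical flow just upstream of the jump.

V₂ = q/y₂ = 9.50/2.94 = 3.23 ft/s; Fr₂ = V₂/√(g·y₂) = 0.332.
From the momentum equation (using Fr₂), y₁/y₂ = ½[√(1 + 8Fr₂²) − 1] = ½[√1.882 − 1] = 0.186.
y₁ = 0.186 × 2.94 = 0.547 ft.

y₁ = 0.547 ft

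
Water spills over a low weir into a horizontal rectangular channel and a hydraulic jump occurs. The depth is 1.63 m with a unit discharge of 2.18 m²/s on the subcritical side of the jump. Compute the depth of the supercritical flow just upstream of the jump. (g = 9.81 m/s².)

y₁ = 0.307 m

V₂ = q/y₂ = 2.18/1.63 = 1.34 m/s; Fr₂ = V₂/√(g·y₂) = 0.334.
The Bélanger relation is symmetric: y₁/y₂ = ½[√(1 + 8Fr₂²) − 1] = ½[√1.895 − 1] = 0.188.
y₁ = 0.188 × 1.63 = 0.307 m.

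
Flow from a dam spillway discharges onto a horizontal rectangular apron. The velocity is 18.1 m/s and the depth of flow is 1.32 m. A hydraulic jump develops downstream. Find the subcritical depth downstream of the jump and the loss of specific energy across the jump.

y₂ = 8.75 m; ΔE = 8.89 m

Fr₁ = V₁/√(g·y₁) = 18.1/√(9.81×1.32) = 5.03.
Conjugate-depth relation: y₂/y₁ = ½[√(1 + 8Fr₁²) − 1] = ½[√203.4 − 1] = 6.63.
y₂ = 6.63 × 1.32 = 8.75 m.
q = V₁·y₁ = 18.1 × 1.32 = 23.9 m²/s. V₂ = q/y₂ = 23.9/8.75 = 2.73 m/s. E₁ = y₁ + V₁²/2g = 18.0 m; E₂ = y₂ + V₂²/2g = 9.13 m. ΔE = E₁ − E₂ = 8.89 m.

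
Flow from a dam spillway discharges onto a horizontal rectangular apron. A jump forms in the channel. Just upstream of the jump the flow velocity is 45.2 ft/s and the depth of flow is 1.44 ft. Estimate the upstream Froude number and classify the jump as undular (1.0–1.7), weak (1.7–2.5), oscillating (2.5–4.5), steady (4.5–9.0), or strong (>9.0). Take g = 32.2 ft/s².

Fr₁ = V₁/√(g·y₁) = 45.2/√(32.2×1.44) = 6.64.
Fr₁ = 6.64 lies in the steady range.

Fr₁ = 6.64; steady jump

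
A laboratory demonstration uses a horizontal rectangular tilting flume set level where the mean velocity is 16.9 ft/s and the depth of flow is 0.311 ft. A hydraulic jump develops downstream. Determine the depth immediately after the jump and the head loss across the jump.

Fr₁ = V₁/√(g·y₁) = 16.9/√(32.2×0.311) = 5.34.
Conjugate-depth relation: y₂/y₁ = ½[√(1 + 8Fr₁²) − 1] = ½[√229.2 − 1] = 7.07.
y₂ = 7.07 × 0.311 = 2.20 ft.
Head loss: ΔE = (y₂ − y₁)³/(4y₁y₂) = (2.20 − 0.311)³/(4×0.311×2.20) = 6.72/2.73 = 2.46 ft.

y₂ = 2.20 ft; ΔE = 2.46 ft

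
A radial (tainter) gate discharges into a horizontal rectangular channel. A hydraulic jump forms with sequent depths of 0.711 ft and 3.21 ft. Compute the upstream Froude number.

Fr₁ = 3.53

For a rectangular channel the momentum equation gives q² = ½·g·y₁·y₂·(y₁ + y₂) = ½×32.2×0.711×3.21×3.92 = 144.
q = √144 = 12.0 ft²/s.
V₁ = q/y₁ = 16.9 ft/s; Fr₁ = V₁/√(g·y₁) = 3.53.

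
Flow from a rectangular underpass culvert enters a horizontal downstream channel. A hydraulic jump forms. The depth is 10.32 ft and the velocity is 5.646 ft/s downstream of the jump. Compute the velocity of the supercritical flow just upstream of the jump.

Fr₂ = V₂/√(g·y₂) = 5.646/√(32.2×10.32) = 0.3097.
Since the conjugate-depth ratio holds either way, y₁/y₂ = ½[√(1 + 8Fr₂²) − 1] = ½[√1.7674 − 1] = 0.1647.
y₁ = 0.1647 × 10.32 = 1.700 ft.
V₁ = q/y₁ = 58.27/1.700 = 34.28 ft/s.

V₁ = 34.28 ft/s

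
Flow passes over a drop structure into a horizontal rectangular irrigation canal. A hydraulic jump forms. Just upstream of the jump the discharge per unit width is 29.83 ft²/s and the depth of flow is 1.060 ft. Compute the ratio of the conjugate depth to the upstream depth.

y₂/y₁ = 6.330

V₁ = q/y₁ = 29.83/1.060 = 28.14 ft/s. Fr₁ = V₁/√(g·y₁) = 28.14/√(32.2×1.060) = 4.817.
Conjugate-depth relation: y₂/y₁ = ½[√(1 + 8Fr₁²) − 1] = ½[√186.62 − 1] = 6.330.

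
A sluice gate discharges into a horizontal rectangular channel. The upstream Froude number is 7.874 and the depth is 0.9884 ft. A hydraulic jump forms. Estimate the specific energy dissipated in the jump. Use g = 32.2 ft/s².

ΔE = 20.84 ft

Fr₁ = 7.874 (given).
Sequent-depth ratio: y₂/y₁ = ½[√(1 + 8Fr₁²) − 1] = ½[√497.00 − 1] = 10.65.
y₂ = 10.65 × 0.9884 = 10.52 ft.
Head loss: ΔE = (y₂ − y₁)³/(4y₁y₂) = (10.52 − 0.9884)³/(4×0.9884×10.52) = 866.8/41.60 = 20.84 ft.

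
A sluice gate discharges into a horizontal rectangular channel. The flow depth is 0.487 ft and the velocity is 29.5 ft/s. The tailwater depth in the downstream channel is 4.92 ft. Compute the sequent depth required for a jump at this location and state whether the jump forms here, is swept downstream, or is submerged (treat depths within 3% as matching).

Fr₁ = V₁/√(g·y₁) = 29.5/√(32.2×0.487) = 7.45.
By Bélanger, y₂/y₁ = ½[√(1 + 8Fr₁²) − 1] = ½[√445.0 − 1] = 10.0.
y₂ = 10.0 × 0.487 = 4.89 ft.
Tailwater y_tw = 4.92 ft: y_tw ≈ y₂, so the jump forms here.

y₂ = 4.89 ft; the jump forms here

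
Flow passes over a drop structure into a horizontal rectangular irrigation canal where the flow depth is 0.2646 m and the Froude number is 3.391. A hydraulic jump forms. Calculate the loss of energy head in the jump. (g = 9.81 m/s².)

Fr₁ = 3.391 (given).
From the momentum equation for a rectangular channel, y₂/y₁ = ½[√(1 + 8Fr₁²) − 1] = ½[√92.991 − 1] = 4.322.
y₂ = 4.322 × 0.2646 = 1.143 m.
Head loss: ΔE = (y₂ − y₁)³/(4y₁y₂) = (1.143 − 0.2646)³/(4×0.2646×1.143) = 0.6789/1.210 = 0.5610 m.

ΔE = 0.5610 m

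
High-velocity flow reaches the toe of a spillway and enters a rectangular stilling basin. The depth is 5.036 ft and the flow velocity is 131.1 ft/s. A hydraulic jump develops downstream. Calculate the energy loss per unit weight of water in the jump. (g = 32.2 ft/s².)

ΔE = 199.7 ft

Fr₁ = V₁/√(g·y₁) = 131.1/√(32.2×5.036) = 10.30.
Conjugate-depth relation: y₂/y₁ = ½[√(1 + 8Fr₁²) − 1] = ½[√848.92 − 1] = 14.07.
y₂ = 14.07 × 5.036 = 70.85 ft.
Head loss: ΔE = (y₂ − y₁)³/(4y₁y₂) = (70.85 − 5.036)³/(4×5.036×70.85) = 285032/1427 = 199.7 ft.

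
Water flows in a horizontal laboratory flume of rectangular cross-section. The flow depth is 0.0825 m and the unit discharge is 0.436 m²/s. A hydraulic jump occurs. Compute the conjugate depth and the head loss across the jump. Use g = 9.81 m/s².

y₂ = 0.645 m; ΔE = 0.837 m

V₁ = q/y₁ = 0.436/0.0825 = 5.28 m/s. Fr₁ = V₁/√(g·y₁) = 5.28/√(9.81×0.0825) = 5.87.
Bélanger equation: y₂/y₁ = ½[√(1 + 8Fr₁²) − 1] = ½[√277.1 − 1] = 7.82.
y₂ = 7.82 × 0.0825 = 0.645 m.
Head loss: ΔE = (y₂ − y₁)³/(4y₁y₂) = (0.645 − 0.0825)³/(4×0.0825×0.645) = 0.178/0.213 = 0.837 m.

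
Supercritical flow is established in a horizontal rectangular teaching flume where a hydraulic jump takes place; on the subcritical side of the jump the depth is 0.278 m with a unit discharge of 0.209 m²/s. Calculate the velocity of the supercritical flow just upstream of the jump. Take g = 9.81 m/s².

V₁ = 2.39 m/s

V₂ = q/y₂ = 0.209/0.278 = 0.752 m/s; Fr₂ = V₂/√(g·y₂) = 0.455.
Applying the sequent-depth relation in reverse, y₁/y₂ = ½[√(1 + 8Fr₂²) − 1] = ½[√2.658 − 1] = 0.315.
y₁ = 0.315 × 0.278 = 0.0876 m.
V₁ = q/y₁ = 0.209/0.0876 = 2.39 m/s.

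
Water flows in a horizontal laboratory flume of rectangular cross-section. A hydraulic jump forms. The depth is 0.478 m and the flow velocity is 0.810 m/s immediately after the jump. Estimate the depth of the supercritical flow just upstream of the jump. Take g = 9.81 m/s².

Fr₂ = V₂/√(g·y₂) = 0.810/√(9.81×0.478) = 0.374.
From the momentum equation (using Fr₂), y₁/y₂ = ½[√(1 + 8Fr₂²) − 1] = ½[√2.119 − 1] = 0.228.
y₁ = 0.228 × 0.478 = 0.109 m.

y₁ = 0.109 m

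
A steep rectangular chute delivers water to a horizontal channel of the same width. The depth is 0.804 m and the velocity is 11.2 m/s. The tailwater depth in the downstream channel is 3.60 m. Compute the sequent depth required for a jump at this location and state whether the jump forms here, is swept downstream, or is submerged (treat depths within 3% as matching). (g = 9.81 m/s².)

y₂ = 4.15 m; the jump is swept downstream

Fr₁ = V₁/√(g·y₁) = 11.2/√(9.81×0.804) = 3.99.
Conjugate-depth relation: y₂/y₁ = ½[√(1 + 8Fr₁²) − 1] = ½[√128.2 − 1] = 5.16.
y₂ = 5.16 × 0.804 = 4.15 m.
Tailwater y_tw = 3.60 m: y_tw < y₂, so the jump is swept downstream.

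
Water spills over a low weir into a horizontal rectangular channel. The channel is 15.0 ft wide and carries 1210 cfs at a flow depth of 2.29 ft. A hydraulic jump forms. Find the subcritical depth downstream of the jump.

q = Q/b = 1210/15.0 = 80.7 ft²/s; V₁ = q/y₁ = 35.2 ft/s. Fr₁ = V₁/√(g·y₁) = 4.10.
From the momentum equation for a rectangular channel, y₂/y₁ = ½[√(1 + 8Fr₁²) − 1] = ½[√135.6 − 1] = 5.32.
y₂ = 5.32 × 2.29 = 12.2 ft.

y₂ = 12.2 ft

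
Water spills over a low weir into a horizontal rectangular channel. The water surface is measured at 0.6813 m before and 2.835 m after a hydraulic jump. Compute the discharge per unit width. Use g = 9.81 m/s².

q = 5.772 m²/s

For a rectangular channel the momentum equation gives q² = ½·g·y₁·y₂·(y₁ + y₂) = ½×9.81×0.6813×2.835×3.516 = 33.31.
q = √33.31 = 5.772 m²/s.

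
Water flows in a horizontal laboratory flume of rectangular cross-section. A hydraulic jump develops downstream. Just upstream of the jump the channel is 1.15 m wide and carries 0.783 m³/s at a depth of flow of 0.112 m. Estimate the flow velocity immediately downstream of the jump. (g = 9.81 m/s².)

q = Q/b = 0.783/1.15 = 0.681 m²/s; V₁ = q/y₁ = 6.08 m/s. Fr₁ = V₁/√(g·y₁) = 5.80.
Conjugate-depth relation: y₂/y₁ = ½[√(1 + 8Fr₁²) − 1] = ½[√270.1 − 1] = 7.72.
y₂ = 7.72 × 0.112 = 0.864 m.
V₂ = q/y₂ = 0.681/0.864 = 0.788 m/s.

V₂ = 0.788 m/s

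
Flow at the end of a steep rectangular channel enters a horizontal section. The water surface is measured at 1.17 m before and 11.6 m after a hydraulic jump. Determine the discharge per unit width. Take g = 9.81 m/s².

For a rectangular channel the momentum equation gives q² = ½·g·y₁·y₂·(y₁ + y₂) = ½×9.81×1.17×11.6×12.8 = 850.
q = √850 = 29.2 m²/s.

q = 29.2 m²/s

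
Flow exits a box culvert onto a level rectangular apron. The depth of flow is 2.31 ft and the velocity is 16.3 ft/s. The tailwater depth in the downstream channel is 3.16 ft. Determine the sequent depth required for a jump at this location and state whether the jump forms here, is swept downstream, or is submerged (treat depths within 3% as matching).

Fr₁ = V₁/√(g·y₁) = 16.3/√(32.2×2.31) = 1.89.
From the momentum equation for a rectangular channel, y₂/y₁ = ½[√(1 + 8Fr₁²) − 1] = ½[√29.58 − 1] = 2.22.
y₂ = 2.22 × 2.31 = 5.13 ft.
Tailwater y_tw = 3.16 ft: y_tw < y₂, so the jump is swept downstream.

y₂ = 5.13 ft; the jump is swept downstream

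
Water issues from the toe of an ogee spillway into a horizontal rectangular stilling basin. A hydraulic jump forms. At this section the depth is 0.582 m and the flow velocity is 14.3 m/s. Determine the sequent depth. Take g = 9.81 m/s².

y₂ = 4.64 m

Fr₁ = V₁/√(g·y₁) = 14.3/√(9.81×0.582) = 5.98.
Conjugate-depth relation: y₂/y₁ = ½[√(1 + 8Fr₁²) − 1] = ½[√287.5 − 1] = 7.98.
y₂ = 7.98 × 0.582 = 4.64 m.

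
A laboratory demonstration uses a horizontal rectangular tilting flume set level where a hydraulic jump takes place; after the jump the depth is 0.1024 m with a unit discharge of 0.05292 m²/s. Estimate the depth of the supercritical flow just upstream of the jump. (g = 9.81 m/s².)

y₁ = 0.03934 m

V₂ = q/y₂ = 0.05292/0.1024 = 0.5168 m/s; Fr₂ = V₂/√(g·y₂) = 0.5156.
From the momentum equation (using Fr₂), y₁/y₂ = ½[√(1 + 8Fr₂²) − 1] = ½[√3.1270 − 1] = 0.3842.
y₁ = 0.3842 × 0.1024 = 0.03934 m.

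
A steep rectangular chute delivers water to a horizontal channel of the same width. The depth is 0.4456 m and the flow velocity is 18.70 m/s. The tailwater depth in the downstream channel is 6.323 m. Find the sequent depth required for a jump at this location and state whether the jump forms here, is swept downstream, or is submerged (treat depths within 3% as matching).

Fr₁ = V₁/√(g·y₁) = 18.70/√(9.81×0.4456) = 8.944.
Conjugate-depth relation: y₂/y₁ = ½[√(1 + 8Fr₁²) − 1] = ½[√640.97 − 1] = 12.16.
y₂ = 12.16 × 0.4456 = 5.418 m.
Tailwater y_tw = 6.323 m: y_tw > y₂, so the jump is submerged.

y₂ = 5.418 m; the jump is submerged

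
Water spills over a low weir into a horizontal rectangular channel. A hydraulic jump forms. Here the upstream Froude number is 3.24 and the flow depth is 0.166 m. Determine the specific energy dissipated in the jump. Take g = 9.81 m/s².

ΔE = 0.304 m

Fr₁ = 3.24 (given).
From the momentum equation for a rectangular channel, y₂/y₁ = ½[√(1 + 8Fr₁²) − 1] = ½[√84.98 − 1] = 4.11.
y₂ = 4.11 × 0.166 = 0.682 m.
V₁ = Fr₁·√(g·y₁) = 3.24×√(9.81×0.166) = 4.13 m/s; q = V₁·y₁ = 0.686 m²/s. V₂ = q/y₂ = 0.686/0.682 = 1.01 m/s. E₁ = y₁ + V₁²/2g = 1.04 m; E₂ = y₂ + V₂²/2g = 0.734 m. ΔE = E₁ − E₂ = 0.304 m.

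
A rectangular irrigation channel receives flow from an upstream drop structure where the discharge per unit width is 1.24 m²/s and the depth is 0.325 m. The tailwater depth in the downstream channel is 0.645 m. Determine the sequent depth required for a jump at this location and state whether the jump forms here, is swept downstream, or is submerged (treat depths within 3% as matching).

V₁ = q/y₁ = 1.24/0.325 = 3.82 m/s. Fr₁ = V₁/√(g·y₁) = 3.82/√(9.81×0.325) = 2.14.
From the momentum equation for a rectangular channel, y₂/y₁ = ½[√(1 + 8Fr₁²) − 1] = ½[√37.53 − 1] = 2.56.
y₂ = 2.56 × 0.325 = 0.833 m.
Tailwater y_tw = 0.645 m: y_tw < y₂, so the jump is swept downstream.

y₂ = 0.833 m; the jump is swept downstream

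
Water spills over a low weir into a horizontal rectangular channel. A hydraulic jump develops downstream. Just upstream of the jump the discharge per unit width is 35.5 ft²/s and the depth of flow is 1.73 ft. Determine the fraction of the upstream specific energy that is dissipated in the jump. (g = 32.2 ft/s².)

ΔE/E₁ = 0.217 (21.7%)

V₁ = q/y₁ = 35.5/1.73 = 20.5 ft/s. Fr₁ = V₁/√(g·y₁) = 20.5/√(32.2×1.73) = 2.75.
Sequent-depth ratio: y₂/y₁ = ½[√(1 + 8Fr₁²) − 1] = ½[√61.47 − 1] = 3.42.
y₂ = 3.42 × 1.73 = 5.92 ft.
E₁ = y₁ + V₁²/2g = 8.27 ft. ΔE = (y₂ − y₁)³/(4y₁y₂) = 1.79 ft. ΔE/E₁ = 1.79/8.27 = 0.217.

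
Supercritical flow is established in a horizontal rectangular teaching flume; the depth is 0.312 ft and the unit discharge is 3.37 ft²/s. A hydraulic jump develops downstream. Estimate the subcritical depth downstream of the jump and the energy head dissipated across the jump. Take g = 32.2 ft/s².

y₂ = 1.36 ft; ΔE = 0.672 ft

V₁ = q/y₁ = 3.37/0.312 = 10.8 ft/s. Fr₁ = V₁/√(g·y₁) = 10.8/√(32.2×0.312) = 3.41.
From the momentum equation for a rectangular channel, y₂/y₁ = ½[√(1 + 8Fr₁²) − 1] = ½[√93.90 − 1] = 4.35.
y₂ = 4.35 × 0.312 = 1.36 ft.
Head loss: ΔE = (y₂ − y₁)³/(4y₁y₂) = (1.36 − 0.312)³/(4×0.312×1.36) = 1.14/1.69 = 0.672 ft.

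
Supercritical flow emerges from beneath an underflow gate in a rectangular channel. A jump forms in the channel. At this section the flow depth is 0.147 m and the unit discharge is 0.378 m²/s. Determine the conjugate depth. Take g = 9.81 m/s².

y₂ = 0.378 m

V₁ = q/y₁ = 0.378/0.147 = 2.57 m/s. Fr₁ = V₁/√(g·y₁) = 2.57/√(9.81×0.147) = 2.14.
From the momentum equation for a rectangular channel, y₂/y₁ = ½[√(1 + 8Fr₁²) − 1] = ½[√37.68 − 1] = 2.57.
y₂ = 2.57 × 0.147 = 0.378 m.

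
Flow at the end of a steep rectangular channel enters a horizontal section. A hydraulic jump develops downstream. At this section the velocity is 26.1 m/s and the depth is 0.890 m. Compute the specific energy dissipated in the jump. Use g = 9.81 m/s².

Fr₁ = V₁/√(g·y₁) = 26.1/√(9.81×0.890) = 8.83.
From the momentum equation for a rectangular channel, y₂/y₁ = ½[√(1 + 8Fr₁²) − 1] = ½[√625.2 − 1] = 12.0.
y₂ = 12.0 × 0.890 = 10.7 m.
q = V₁·y₁ = 26.1 × 0.890 = 23.2 m²/s. V₂ = q/y₂ = 23.2/10.7 = 2.17 m/s. E₁ = y₁ + V₁²/2g = 35.6 m; E₂ = y₂ + V₂²/2g = 10.9 m. ΔE = E₁ − E₂ = 24.7 m.

ΔE = 24.7 m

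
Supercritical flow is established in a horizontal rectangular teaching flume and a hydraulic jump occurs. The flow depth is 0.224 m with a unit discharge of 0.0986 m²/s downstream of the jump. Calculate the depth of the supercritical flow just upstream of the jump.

y₁ = 0.0343 m

V₂ = q/y₂ = 0.0986/0.224 = 0.440 m/s; Fr₂ = V₂/√(g·y₂) = 0.297.
The Bélanger relation is symmetric: y₁/y₂ = ½[√(1 + 8Fr₂²) − 1] = ½[√1.705 − 1] = 0.153.
y₁ = 0.153 × 0.224 = 0.0343 m.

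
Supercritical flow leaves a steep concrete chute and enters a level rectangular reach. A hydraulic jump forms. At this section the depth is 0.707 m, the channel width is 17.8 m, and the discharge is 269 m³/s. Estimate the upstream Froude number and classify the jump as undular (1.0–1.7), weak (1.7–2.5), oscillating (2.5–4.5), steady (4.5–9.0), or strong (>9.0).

q = Q/b = 269/17.8 = 15.1 m²/s; V₁ = q/y₁ = 21.4 m/s. Fr₁ = V₁/√(g·y₁) = 8.12.
Fr₁ = 8.12 lies in the steady range.

Fr₁ = 8.12; steady jump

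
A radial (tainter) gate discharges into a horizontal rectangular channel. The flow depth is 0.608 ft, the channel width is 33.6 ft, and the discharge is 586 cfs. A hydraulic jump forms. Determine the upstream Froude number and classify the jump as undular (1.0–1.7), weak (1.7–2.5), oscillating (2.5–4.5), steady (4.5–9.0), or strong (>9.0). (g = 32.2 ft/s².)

q = Q/b = 586/33.6 = 17.4 ft²/s; V₁ = q/y₁ = 28.7 ft/s. Fr₁ = V₁/√(g·y₁) = 6.48.
Fr₁ = 6.48 lies in the steady range.

Fr₁ = 6.48; steady jump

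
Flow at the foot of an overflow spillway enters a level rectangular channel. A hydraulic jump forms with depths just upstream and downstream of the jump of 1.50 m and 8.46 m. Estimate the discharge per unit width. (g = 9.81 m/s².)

q = 24.9 m²/s

For a rectangular channel the momentum equation gives q² = ½·g·y₁·y₂·(y₁ + y₂) = ½×9.81×1.50×8.46×9.96 = 620.
q = √620 = 24.9 m²/s.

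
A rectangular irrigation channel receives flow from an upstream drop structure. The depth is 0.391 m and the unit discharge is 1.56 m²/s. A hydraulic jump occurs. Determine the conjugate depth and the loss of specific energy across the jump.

V₁ = q/y₁ = 1.56/0.391 = 3.99 m/s. Fr₁ = V₁/√(g·y₁) = 3.99/√(9.81×0.391) = 2.04.
By Bélanger, y₂/y₁ = ½[√(1 + 8Fr₁²) − 1] = ½[√34.20 − 1] = 2.42.
y₂ = 2.42 × 0.391 = 0.948 m.
Head loss: ΔE = (y₂ − y₁)³/(4y₁y₂) = (0.948 − 0.391)³/(4×0.391×0.948) = 0.173/1.48 = 0.116 m.

y₂ = 0.948 m; ΔE = 0.116 m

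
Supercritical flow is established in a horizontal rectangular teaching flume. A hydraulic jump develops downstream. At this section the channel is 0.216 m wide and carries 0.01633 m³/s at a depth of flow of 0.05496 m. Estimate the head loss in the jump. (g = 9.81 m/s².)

ΔE = 0.01071 m

q = Q/b = 0.01633/0.216 = 0.07560 m²/s; V₁ = q/y₁ = 1.376 m/s. Fr₁ = V₁/√(g·y₁) = 1.873.
Sequent-depth ratio: y₂/y₁ = ½[√(1 + 8Fr₁²) − 1] = ½[√29.077 − 1] = 2.196.
y₂ = 2.196 × 0.05496 = 0.1207 m.
Head loss: ΔE = (y₂ − y₁)³/(4y₁y₂) = (0.1207 − 0.05496)³/(4×0.05496×0.1207) = 0.0002841/0.02653 = 0.01071 m.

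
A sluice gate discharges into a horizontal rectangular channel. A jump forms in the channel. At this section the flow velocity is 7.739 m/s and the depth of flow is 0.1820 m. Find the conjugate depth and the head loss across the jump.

Fr₁ = V₁/√(g·y₁) = 7.739/√(9.81×0.1820) = 5.792.
Conjugate-depth relation: y₂/y₁ = ½[√(1 + 8Fr₁²) − 1] = ½[√269.36 − 1] = 7.706.
y₂ = 7.706 × 0.1820 = 1.403 m.
Head loss: ΔE = (y₂ − y₁)³/(4y₁y₂) = (1.403 − 0.1820)³/(4×0.1820×1.403) = 1.818/1.021 = 1.781 m.

y₂ = 1.403 m; ΔE = 1.781 m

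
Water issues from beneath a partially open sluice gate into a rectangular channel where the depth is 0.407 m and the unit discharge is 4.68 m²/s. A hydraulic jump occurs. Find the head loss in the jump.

ΔE = 3.92 m

V₁ = q/y₁ = 4.68/0.407 = 11.5 m/s. Fr₁ = V₁/√(g·y₁) = 11.5/√(9.81×0.407) = 5.75.
Bélanger equation: y₂/y₁ = ½[√(1 + 8Fr₁²) − 1] = ½[√265.9 − 1] = 7.65.
y₂ = 7.65 × 0.407 = 3.12 m.
Head loss: ΔE = (y₂ − y₁)³/(4y₁y₂) = (3.12 − 0.407)³/(4×0.407×3.12) = 19.9/5.07 = 3.92 m.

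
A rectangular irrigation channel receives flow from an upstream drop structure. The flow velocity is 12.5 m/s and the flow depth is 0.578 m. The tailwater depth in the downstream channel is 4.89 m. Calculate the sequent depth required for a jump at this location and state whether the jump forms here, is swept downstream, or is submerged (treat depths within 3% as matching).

y₂ = 4.01 m; the jump is submerged

Fr₁ = V₁/√(g·y₁) = 12.5/√(9.81×0.578) = 5.25.
From the momentum equation for a rectangular channel, y₂/y₁ = ½[√(1 + 8Fr₁²) − 1] = ½[√221.5 − 1] = 6.94.
y₂ = 6.94 × 0.578 = 4.01 m.
Tailwater y_tw = 4.89 m: y_tw > y₂, so the jump is submerged.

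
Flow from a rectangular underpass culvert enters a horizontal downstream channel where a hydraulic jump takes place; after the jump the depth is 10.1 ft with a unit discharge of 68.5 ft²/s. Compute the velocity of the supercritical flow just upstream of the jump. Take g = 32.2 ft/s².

V₁ = 29.5 ft/s

V₂ = q/y₂ = 68.5/10.1 = 6.78 ft/s; Fr₂ = V₂/√(g·y₂) = 0.376.
Since the conjugate-depth ratio holds either way, y₁/y₂ = ½[√(1 + 8Fr₂²) − 1] = ½[√2.131 − 1] = 0.230.
y₁ = 0.230 × 10.1 = 2.32 ft.
V₁ = q/y₁ = 68.5/2.32 = 29.5 ft/s.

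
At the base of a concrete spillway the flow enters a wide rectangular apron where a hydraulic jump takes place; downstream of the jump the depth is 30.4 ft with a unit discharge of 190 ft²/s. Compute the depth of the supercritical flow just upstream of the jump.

y₁ = 2.26 ft

V₂ = q/y₂ = 190/30.4 = 6.25 ft/s; Fr₂ = V₂/√(g·y₂) = 0.200.
From the momentum equation (using Fr₂), y₁/y₂ = ½[√(1 + 8Fr₂²) − 1] = ½[√1.319 − 1] = 0.0743.
y₁ = 0.0743 × 30.4 = 2.26 ft.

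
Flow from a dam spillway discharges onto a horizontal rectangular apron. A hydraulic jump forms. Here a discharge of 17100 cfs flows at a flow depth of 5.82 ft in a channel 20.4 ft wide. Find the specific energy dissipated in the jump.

q = Q/b = 17100/20.4 = 838 ft²/s; V₁ = q/y₁ = 144 ft/s. Fr₁ = V₁/√(g·y₁) = 10.5.
From the momentum equation for a rectangular channel, y₂/y₁ = ½[√(1 + 8Fr₁²) − 1] = ½[√886.5 − 1] = 14.4.
y₂ = 14.4 × 5.82 = 83.7 ft.
Head loss: ΔE = (y₂ − y₁)³/(4y₁y₂) = (83.7 − 5.82)³/(4×5.82×83.7) = 472977/1949 = 243 ft.

ΔE = 243 ft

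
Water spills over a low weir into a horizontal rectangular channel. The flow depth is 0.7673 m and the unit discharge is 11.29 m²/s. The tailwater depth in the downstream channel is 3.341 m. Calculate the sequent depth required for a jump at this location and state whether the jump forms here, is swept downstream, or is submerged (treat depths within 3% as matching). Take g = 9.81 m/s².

y₂ = 5.449 m; the jump is swept downstream

V₁ = q/y₁ = 11.29/0.7673 = 14.71 m/s. Fr₁ = V₁/√(g·y₁) = 14.71/√(9.81×0.7673) = 5.363.
Conjugate-depth relation: y₂/y₁ = ½[√(1 + 8Fr₁²) − 1] = ½[√231.10 − 1] = 7.101.
y₂ = 7.101 × 0.7673 = 5.449 m.
Tailwater y_tw = 3.341 m: y_tw < y₂, so the jump is swept downstream.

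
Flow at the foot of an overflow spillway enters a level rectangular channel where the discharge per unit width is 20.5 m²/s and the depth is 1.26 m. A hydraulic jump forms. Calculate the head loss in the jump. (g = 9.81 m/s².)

V₁ = q/y₁ = 20.5/1.26 = 16.3 m/s. Fr₁ = V₁/√(g·y₁) = 16.3/√(9.81×1.26) = 4.63.
Sequent-depth ratio: y₂/y₁ = ½[√(1 + 8Fr₁²) − 1] = ½[√172.3 − 1] = 6.06.
y₂ = 6.06 × 1.26 = 7.64 m.
Head loss: ΔE = (y₂ − y₁)³/(4y₁y₂) = (7.64 − 1.26)³/(4×1.26×7.64) = 260/38.5 = 6.74 m.

ΔE = 6.74 m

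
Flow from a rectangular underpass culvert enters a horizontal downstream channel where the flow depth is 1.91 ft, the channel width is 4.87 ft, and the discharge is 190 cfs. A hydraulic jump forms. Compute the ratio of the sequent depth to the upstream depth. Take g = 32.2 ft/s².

y₂/y₁ = 3.22

q = Q/b = 190/4.87 = 39.0 ft²/s; V₁ = q/y₁ = 20.4 ft/s. Fr₁ = V₁/√(g·y₁) = 2.60.
Bélanger equation: y₂/y₁ = ½[√(1 + 8Fr₁²) − 1] = ½[√55.27 − 1] = 3.22.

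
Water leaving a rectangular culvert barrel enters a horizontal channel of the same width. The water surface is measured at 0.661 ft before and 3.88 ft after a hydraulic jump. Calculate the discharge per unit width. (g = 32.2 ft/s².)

q = 13.7 ft²/s

For a rectangular channel the momentum equation gives q² = ½·g·y₁·y₂·(y₁ + y₂) = ½×32.2×0.661×3.88×4.54 = 188.
q = √188 = 13.7 ft²/s.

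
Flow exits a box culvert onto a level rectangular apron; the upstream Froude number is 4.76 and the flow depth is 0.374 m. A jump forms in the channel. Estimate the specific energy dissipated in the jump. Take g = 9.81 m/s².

Fr₁ = 4.76 (given).
From the momentum equation for a rectangular channel, y₂/y₁ = ½[√(1 + 8Fr₁²) − 1] = ½[√182.3 − 1] = 6.25.
y₂ = 6.25 × 0.374 = 2.34 m.
Head loss: ΔE = (y₂ − y₁)³/(4y₁y₂) = (2.34 − 0.374)³/(4×0.374×2.34) = 7.57/3.50 = 2.16 m.

ΔE = 2.16 m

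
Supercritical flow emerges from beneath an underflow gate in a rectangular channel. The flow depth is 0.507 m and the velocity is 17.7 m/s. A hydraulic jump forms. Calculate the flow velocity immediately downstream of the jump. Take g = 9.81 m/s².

Fr₁ = V₁/√(g·y₁) = 17.7/√(9.81×0.507) = 7.94.
Sequent-depth ratio: y₂/y₁ = ½[√(1 + 8Fr₁²) − 1] = ½[√504.9 − 1] = 10.7.
y₂ = 10.7 × 0.507 = 5.44 m.
q = V₁·y₁ = 17.7 × 0.507 = 8.97 m²/s.
V₂ = q/y₂ = 8.97/5.44 = 1.65 m/s.

V₂ = 1.65 m/s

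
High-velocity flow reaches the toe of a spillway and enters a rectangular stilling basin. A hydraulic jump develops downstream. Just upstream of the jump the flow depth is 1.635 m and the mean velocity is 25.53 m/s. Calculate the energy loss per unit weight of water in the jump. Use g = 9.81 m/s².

ΔE = 20.45 m

Fr₁ = V₁/√(g·y₁) = 25.53/√(9.81×1.635) = 6.375.
Bélanger equation: y₂/y₁ = ½[√(1 + 8Fr₁²) − 1] = ½[√326.09 − 1] = 8.529.
y₂ = 8.529 × 1.635 = 13.94 m.
q = V₁·y₁ = 25.53 × 1.635 = 41.74 m²/s. V₂ = q/y₂ = 41.74/13.94 = 2.993 m/s. E₁ = y₁ + V₁²/2g = 34.86 m; E₂ = y₂ + V₂²/2g = 14.40 m. ΔE = E₁ − E₂ = 20.45 m.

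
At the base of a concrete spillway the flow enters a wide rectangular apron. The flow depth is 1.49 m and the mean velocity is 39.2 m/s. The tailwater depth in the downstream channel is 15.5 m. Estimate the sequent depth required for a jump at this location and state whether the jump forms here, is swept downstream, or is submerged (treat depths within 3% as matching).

y₂ = 20.9 m; the jump is swept downstream

Fr₁ = V₁/√(g·y₁) = 39.2/√(9.81×1.49) = 10.3.
From the momentum equation for a rectangular channel, y₂/y₁ = ½[√(1 + 8Fr₁²) − 1] = ½[√842.0 − 1] = 14.0.
y₂ = 14.0 × 1.49 = 20.9 m.
Tailwater y_tw = 15.5 m: y_tw < y₂, so the jump is swept downstream.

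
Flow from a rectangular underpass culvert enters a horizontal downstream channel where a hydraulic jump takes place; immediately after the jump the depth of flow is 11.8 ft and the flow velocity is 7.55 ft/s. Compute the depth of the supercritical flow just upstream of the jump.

Fr₂ = V₂/√(g·y₂) = 7.55/√(32.2×11.8) = 0.387.
Applying the sequent-depth relation in reverse, y₁/y₂ = ½[√(1 + 8Fr₂²) − 1] = ½[√2.200 − 1] = 0.242.
y₁ = 0.242 × 11.8 = 2.85 ft.

y₁ = 2.85 ft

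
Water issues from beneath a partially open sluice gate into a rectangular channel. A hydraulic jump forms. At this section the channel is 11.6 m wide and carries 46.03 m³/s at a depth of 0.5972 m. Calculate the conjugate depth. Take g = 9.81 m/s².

y₂ = 2.039 m

q = Q/b = 46.03/11.6 = 3.968 m²/s; V₁ = q/y₁ = 6.645 m/s. Fr₁ = V₁/√(g·y₁) = 2.745.
From the momentum equation for a rectangular channel, y₂/y₁ = ½[√(1 + 8Fr₁²) − 1] = ½[√61.288 − 1] = 3.414.
y₂ = 3.414 × 0.5972 = 2.039 m.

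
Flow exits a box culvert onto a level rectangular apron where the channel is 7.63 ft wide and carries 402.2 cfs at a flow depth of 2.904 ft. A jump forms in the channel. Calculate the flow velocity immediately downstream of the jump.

V₂ = 8.246 ft/s

q = Q/b = 402.2/7.63 = 52.71 ft²/s; V₁ = q/y₁ = 18.15 ft/s. Fr₁ = V₁/√(g·y₁) = 1.877.
Bélanger equation: y₂/y₁ = ½[√(1 + 8Fr₁²) − 1] = ½[√29.189 − 1] = 2.201.
y₂ = 2.201 × 2.904 = 6.393 ft.
V₂ = q/y₂ = 52.71/6.393 = 8.246 ft/s.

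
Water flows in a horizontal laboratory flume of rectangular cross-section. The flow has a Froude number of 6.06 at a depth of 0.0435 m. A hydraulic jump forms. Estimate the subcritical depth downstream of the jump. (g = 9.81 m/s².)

y₂ = 0.352 m

Fr₁ = 6.06 (given).
From the momentum equation for a rectangular channel, y₂/y₁ = ½[√(1 + 8Fr₁²) − 1] = ½[√294.8 − 1] = 8.08.
y₂ = 8.08 × 0.0435 = 0.352 m.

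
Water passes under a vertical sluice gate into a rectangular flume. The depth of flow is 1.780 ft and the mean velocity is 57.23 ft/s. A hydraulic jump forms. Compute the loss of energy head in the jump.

ΔE = 33.99 ft

Fr₁ = V₁/√(g·y₁) = 57.23/√(32.2×1.780) = 7.559.
From the momentum equation for a rectangular channel, y₂/y₁ = ½[√(1 + 8Fr₁²) − 1] = ½[√458.15 − 1] = 10.20.
y₂ = 10.20 × 1.780 = 18.16 ft.
Head loss: ΔE = (y₂ − y₁)³/(4y₁y₂) = (18.16 − 1.780)³/(4×1.780×18.16) = 4395/129.3 = 33.99 ft.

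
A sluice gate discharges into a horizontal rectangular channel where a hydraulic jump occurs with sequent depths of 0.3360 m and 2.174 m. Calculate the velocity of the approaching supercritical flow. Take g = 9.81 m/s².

For a rectangular channel the momentum equation gives q² = ½·g·y₁·y₂·(y₁ + y₂) = ½×9.81×0.3360×2.174×2.510 = 8.993.
q = √8.993 = 2.999 m²/s.
V₁ = q/y₁ = 2.999/0.3360 = 8.925 m/s.

V₁ = 8.925 m/s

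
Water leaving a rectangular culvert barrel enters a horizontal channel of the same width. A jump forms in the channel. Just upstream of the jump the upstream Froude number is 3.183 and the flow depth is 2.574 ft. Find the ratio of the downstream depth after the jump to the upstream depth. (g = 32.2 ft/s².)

Fr₁ = 3.183 (given).
Conjugate-depth relation: y₂/y₁ = ½[√(1 + 8Fr₁²) − 1] = ½[√82.052 − 1] = 4.029.

y₂/y₁ = 4.029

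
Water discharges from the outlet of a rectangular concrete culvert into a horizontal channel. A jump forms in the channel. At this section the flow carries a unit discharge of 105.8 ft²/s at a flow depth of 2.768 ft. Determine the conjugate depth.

y₂ = 14.52 ft

V₁ = q/y₁ = 105.8/2.768 = 38.22 ft/s. Fr₁ = V₁/√(g·y₁) = 38.22/√(32.2×2.768) = 4.049.
From the momentum equation for a rectangular channel, y₂/y₁ = ½[√(1 + 8Fr₁²) − 1] = ½[√132.13 − 1] = 5.247.
y₂ = 5.247 × 2.768 = 14.52 ft.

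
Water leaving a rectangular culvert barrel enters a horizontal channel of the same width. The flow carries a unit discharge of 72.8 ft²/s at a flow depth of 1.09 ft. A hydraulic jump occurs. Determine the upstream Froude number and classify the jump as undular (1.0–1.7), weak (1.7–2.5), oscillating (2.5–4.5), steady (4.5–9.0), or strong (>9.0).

Fr₁ = 11.3; strong jump

V₁ = q/y₁ = 72.8/1.09 = 66.8 ft/s. Fr₁ = V₁/√(g·y₁) = 66.8/√(32.2×1.09) = 11.3.
Fr₁ = 11.3 lies in the strong range.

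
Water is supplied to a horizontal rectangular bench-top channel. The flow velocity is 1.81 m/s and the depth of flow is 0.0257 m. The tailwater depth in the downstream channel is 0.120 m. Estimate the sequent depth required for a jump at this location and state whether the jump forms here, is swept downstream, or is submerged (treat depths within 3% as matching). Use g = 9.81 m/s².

Fr₁ = V₁/√(g·y₁) = 1.81/√(9.81×0.0257) = 3.60.
Conjugate-depth relation: y₂/y₁ = ½[√(1 + 8Fr₁²) − 1] = ½[√105.0 − 1] = 4.62.
y₂ = 4.62 × 0.0257 = 0.119 m.
Tailwater y_tw = 0.120 m: y_tw ≈ y₂, so the jump forms here.

y₂ = 0.119 m; the jump forms here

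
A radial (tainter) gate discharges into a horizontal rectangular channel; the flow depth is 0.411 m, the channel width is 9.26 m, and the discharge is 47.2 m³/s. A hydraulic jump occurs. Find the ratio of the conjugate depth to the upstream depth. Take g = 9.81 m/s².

y₂/y₁ = 8.25

q = Q/b = 47.2/9.26 = 5.10 m²/s; V₁ = q/y₁ = 12.4 m/s. Fr₁ = V₁/√(g·y₁) = 6.18.
By Bélanger, y₂/y₁ = ½[√(1 + 8Fr₁²) − 1] = ½[√306.2 − 1] = 8.25.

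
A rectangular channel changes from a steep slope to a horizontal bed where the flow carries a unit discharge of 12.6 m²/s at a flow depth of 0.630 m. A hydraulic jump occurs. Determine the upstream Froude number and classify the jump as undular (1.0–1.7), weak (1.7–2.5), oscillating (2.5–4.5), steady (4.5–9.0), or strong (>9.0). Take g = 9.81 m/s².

Fr₁ = 8.04; steady jump

V₁ = q/y₁ = 12.6/0.630 = 20.0 m/s. Fr₁ = V₁/√(g·y₁) = 20.0/√(9.81×0.630) = 8.04.
Fr₁ = 8.04 lies in the steady range.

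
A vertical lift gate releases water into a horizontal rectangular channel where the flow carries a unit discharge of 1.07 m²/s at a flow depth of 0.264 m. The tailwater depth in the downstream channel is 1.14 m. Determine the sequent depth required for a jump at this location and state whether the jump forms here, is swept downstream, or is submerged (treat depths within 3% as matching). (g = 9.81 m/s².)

y₂ = 0.818 m; the jump is submerged

V₁ = q/y₁ = 1.07/0.264 = 4.05 m/s. Fr₁ = V₁/√(g·y₁) = 4.05/√(9.81×0.264) = 2.52.
Conjugate-depth relation: y₂/y₁ = ½[√(1 + 8Fr₁²) − 1] = ½[√51.74 − 1] = 3.10.
y₂ = 3.10 × 0.264 = 0.818 m.
Tailwater y_tw = 1.14 m: y_tw > y₂, so the jump is submerged.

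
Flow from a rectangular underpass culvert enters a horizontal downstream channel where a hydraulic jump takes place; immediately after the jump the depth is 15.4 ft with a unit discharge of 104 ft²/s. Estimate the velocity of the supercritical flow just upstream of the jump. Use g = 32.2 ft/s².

V₁ = 42.5 ft/s

V₂ = q/y₂ = 104/15.4 = 6.75 ft/s; Fr₂ = V₂/√(g·y₂) = 0.303.
Since the conjugate-depth ratio holds either way, y₁/y₂ = ½[√(1 + 8Fr₂²) − 1] = ½[√1.736 − 1] = 0.159.
y₁ = 0.159 × 15.4 = 2.44 ft.
V₁ = q/y₁ = 104/2.44 = 42.5 ft/s.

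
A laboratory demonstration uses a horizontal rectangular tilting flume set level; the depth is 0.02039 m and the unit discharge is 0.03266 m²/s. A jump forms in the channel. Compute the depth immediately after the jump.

y₂ = 0.09358 m

V₁ = q/y₁ = 0.03266/0.02039 = 1.602 m/s. Fr₁ = V₁/√(g·y₁) = 1.602/√(9.81×0.02039) = 3.581.
From the momentum equation for a rectangular channel, y₂/y₁ = ½[√(1 + 8Fr₁²) − 1] = ½[√103.61 − 1] = 4.590.
y₂ = 4.590 × 0.02039 = 0.09358 m.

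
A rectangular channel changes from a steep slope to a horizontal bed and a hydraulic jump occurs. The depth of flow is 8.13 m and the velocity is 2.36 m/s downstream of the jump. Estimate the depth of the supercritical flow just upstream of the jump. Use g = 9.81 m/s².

y₁ = 1.01 m

Fr₂ = V₂/√(g·y₂) = 2.36/√(9.81×8.13) = 0.264.
Since the conjugate-depth ratio holds either way, y₁/y₂ = ½[√(1 + 8Fr₂²) − 1] = ½[√1.559 − 1] = 0.124.
y₁ = 0.124 × 8.13 = 1.01 m.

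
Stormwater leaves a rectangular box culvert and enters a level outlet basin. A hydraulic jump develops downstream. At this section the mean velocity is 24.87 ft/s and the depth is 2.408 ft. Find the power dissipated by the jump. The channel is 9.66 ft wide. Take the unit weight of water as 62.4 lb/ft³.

P = 180.5 hp

Fr₁ = V₁/√(g·y₁) = 24.87/√(32.2×2.408) = 2.824.
By Bélanger, y₂/y₁ = ½[√(1 + 8Fr₁²) − 1] = ½[√64.816 − 1] = 3.525.
y₂ = 3.525 × 2.408 = 8.489 ft.
Head loss: ΔE = (y₂ − y₁)³/(4y₁y₂) = (8.489 − 2.408)³/(4×2.408×8.489) = 224.9/81.77 = 2.750 ft.
q = V₁·y₁ = 24.87 × 2.408 = 59.89 ft²/s. Q = q·b = 59.89 × 9.66 = 578.5 cfs. P = γ·Q·ΔE/550 = 62.4 × 578.5 × 2.750 / 550 = 180.5 hp.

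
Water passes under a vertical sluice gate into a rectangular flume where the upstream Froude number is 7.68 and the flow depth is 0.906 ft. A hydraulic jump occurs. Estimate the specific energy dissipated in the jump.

Fr₁ = 7.68 (given).
Conjugate-depth relation: y₂/y₁ = ½[√(1 + 8Fr₁²) − 1] = ½[√472.9 − 1] = 10.4.
y₂ = 10.4 × 0.906 = 9.40 ft.
V₁ = Fr₁·√(g·y₁) = 7.68×√(32.2×0.906) = 41.5 ft/s; q = V₁·y₁ = 37.6 ft²/s. V₂ = q/y₂ = 37.6/9.40 = 4.00 ft/s. E₁ = y₁ + V₁²/2g = 27.6 ft; E₂ = y₂ + V₂²/2g = 9.65 ft. ΔE = E₁ − E₂ = 18.0 ft.

ΔE = 18.0 ft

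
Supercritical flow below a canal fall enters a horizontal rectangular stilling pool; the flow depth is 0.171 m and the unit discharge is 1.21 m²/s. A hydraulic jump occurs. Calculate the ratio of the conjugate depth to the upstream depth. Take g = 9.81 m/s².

y₂/y₁ = 7.24

V₁ = q/y₁ = 1.21/0.171 = 7.08 m/s. Fr₁ = V₁/√(g·y₁) = 7.08/√(9.81×0.171) = 5.46.
Conjugate-depth relation: y₂/y₁ = ½[√(1 + 8Fr₁²) − 1] = ½[√239.8 − 1] = 7.24.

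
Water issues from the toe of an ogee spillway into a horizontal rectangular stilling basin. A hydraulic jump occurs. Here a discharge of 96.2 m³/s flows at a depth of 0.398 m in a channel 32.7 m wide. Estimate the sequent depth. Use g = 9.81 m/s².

y₂ = 1.92 m

q = Q/b = 96.2/32.7 = 2.94 m²/s; V₁ = q/y₁ = 7.39 m/s. Fr₁ = V₁/√(g·y₁) = 3.74.
Conjugate-depth relation: y₂/y₁ = ½[√(1 + 8Fr₁²) − 1] = ½[√113.0 − 1] = 4.81.
y₂ = 4.81 × 0.398 = 1.92 m.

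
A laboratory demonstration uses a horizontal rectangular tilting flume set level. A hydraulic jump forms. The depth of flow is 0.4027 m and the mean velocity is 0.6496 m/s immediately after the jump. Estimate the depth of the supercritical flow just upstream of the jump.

Fr₂ = V₂/√(g·y₂) = 0.6496/√(9.81×0.4027) = 0.3268.
From the momentum equation (using Fr₂), y₁/y₂ = ½[√(1 + 8Fr₂²) − 1] = ½[√1.8545 − 1] = 0.1809.
y₁ = 0.1809 × 0.4027 = 0.07285 m.

y₁ = 0.07285 m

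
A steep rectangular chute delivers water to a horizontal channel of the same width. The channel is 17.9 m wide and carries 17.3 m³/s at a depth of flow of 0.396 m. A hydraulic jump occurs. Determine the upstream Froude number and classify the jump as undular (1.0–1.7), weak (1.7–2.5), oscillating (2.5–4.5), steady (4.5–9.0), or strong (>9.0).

Fr₁ = 1.24; undular jump

q = Q/b = 17.3/17.9 = 0.966 m²/s; V₁ = q/y₁ = 2.44 m/s. Fr₁ = V₁/√(g·y₁) = 1.24.
Fr₁ = 1.24 lies in the undular range.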